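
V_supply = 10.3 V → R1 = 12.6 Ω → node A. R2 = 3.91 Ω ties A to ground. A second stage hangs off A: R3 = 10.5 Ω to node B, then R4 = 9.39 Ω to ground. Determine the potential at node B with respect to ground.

V_B ≈ 1.00 V

The second stage (R3 + R4 = 19.89 Ω) loads node A in parallel with R2.
Effective lower resistance at A: R2 ‖ 19.89 = 3.268 Ω.
First divider: V_A = V_supply · 3.268/(12.6 + 3.268) = 2.121 V.
Stage 2 is unloaded, so V_B = V_A · R4/(R3+R4) = 2.121 × 9.39/19.89 = 1.001 V.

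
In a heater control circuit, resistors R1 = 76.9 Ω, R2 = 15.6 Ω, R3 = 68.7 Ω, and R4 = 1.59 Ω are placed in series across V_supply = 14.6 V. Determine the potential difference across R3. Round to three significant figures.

Series total: ΣR = 76.9 + 15.6 + 68.7 + 1.59 = 162.8 Ω.
V = V_supply · R/ΣR = 14.6 × 0.4220 = 6.161 V.

V ≈ 6.16 V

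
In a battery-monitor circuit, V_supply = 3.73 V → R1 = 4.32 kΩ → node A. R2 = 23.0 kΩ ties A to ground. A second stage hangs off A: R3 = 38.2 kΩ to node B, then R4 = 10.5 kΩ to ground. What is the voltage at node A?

V_A ≈ 2.92 V

The second stage (R3 + R4 = 48.70 kΩ) loads node A in parallel with R2.
Effective lower resistance at A: R2 ‖ 48.70 = 15.62 kΩ.
First divider: V_A = V_supply · 15.62/(4.32 + 15.62) = 2.922 V.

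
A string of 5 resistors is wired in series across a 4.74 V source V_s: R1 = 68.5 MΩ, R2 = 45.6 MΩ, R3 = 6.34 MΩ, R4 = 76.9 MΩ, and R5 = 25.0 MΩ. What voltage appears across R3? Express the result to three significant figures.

ΣR = 68.5 + 45.6 + 6.34 + 76.9 + 25.0 = 222.3 MΩ.
By the voltage-divider rule, V = 4.74 × 6.340/222.3 = 0.1352 V.

V ≈ 0.135 V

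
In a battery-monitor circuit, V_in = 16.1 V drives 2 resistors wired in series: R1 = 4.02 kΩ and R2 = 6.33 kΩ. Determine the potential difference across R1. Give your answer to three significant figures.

V ≈ 6.25 V

Total series resistance ΣR = 4.02 + 6.33 = 10.35 kΩ.
V = V_in · R/ΣR = 16.1 × 0.3884 = 6.253 V.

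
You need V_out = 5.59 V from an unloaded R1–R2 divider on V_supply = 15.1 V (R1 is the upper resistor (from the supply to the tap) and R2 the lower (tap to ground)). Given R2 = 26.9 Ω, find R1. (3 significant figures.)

The divider ratio is R2/(R1+R2) = 5.59/15.1 = 0.3702.
R1 = R2·(1/k − 1) = 26.9 × 1.701 = 45.76 Ω.

R1 ≈ 45.8 Ω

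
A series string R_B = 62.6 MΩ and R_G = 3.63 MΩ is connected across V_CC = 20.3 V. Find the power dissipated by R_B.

ΣR = 66.23 MΩ → I = 20.3/66.23 = 0.3065 µA.
P = I²R = 0.09395 × 62.6 = 5.881 µW.

P ≈ 5.88 µW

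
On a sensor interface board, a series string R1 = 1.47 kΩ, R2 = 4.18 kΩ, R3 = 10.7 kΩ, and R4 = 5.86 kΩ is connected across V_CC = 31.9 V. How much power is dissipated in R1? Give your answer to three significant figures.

The common current is I = 31.9/22.21 = 1.436 mA.
V(R1) = I·R = 2.111 V; P = V·I = 2.111 × 1.436 = 3.033 mW.

P ≈ 3.03 mW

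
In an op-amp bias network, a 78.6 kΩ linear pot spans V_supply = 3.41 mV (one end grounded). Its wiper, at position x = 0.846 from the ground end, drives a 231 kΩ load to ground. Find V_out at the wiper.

Lower segment x·R_p = 66.50 kΩ; upper segment (1−x)·R_p = 12.10 kΩ.
R_L loads the lower segment: effective lower R = 51.63 kΩ.
Loaded-divider output: V_out = 3.41 × 0.8101 = 2.762 mV.
(Unloaded: V_out = x·V_supply = 2.88 mV.)

V_out ≈ 2.76 mV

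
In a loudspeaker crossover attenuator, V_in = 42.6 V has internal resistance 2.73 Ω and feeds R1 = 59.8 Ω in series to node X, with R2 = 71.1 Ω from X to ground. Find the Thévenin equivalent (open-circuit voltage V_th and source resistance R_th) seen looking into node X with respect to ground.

R1' = 2.73 + 59.8 = 62.53 Ω (source resistance + R1).
V_th is the unloaded tap voltage: V_in · R2/(R1'+R2) = 42.6 × 0.5321 = 22.67 V.
Zeroing V_in shorts the top of R1' to ground, so R_th = R1' ‖ R2 = 33.27 Ω.

V_th ≈ 22.7 V, R_th ≈ 33.3 Ω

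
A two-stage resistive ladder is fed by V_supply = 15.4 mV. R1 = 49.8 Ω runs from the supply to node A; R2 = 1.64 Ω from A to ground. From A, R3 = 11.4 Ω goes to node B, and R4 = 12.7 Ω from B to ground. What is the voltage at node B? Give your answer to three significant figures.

V_B ≈ 0.243 mV

The second stage (R3 + R4 = 24.10 Ω) loads node A in parallel with R2.
Effective lower resistance at A: R2 ‖ 24.10 = 1.536 Ω.
First divider: V_A = V_supply · 1.536/(49.8 + 1.536) = 0.4606 mV.
Then the unloaded second divider: V_B = V_A × R4/(R3+R4) = 0.4606 × 0.5270 = 0.2427 mV.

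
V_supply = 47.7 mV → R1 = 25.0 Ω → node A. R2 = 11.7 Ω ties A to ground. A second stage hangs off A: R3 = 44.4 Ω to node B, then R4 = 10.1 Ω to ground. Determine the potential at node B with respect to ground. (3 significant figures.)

V_B ≈ 2.46 mV

Node A sees R2 in parallel with the series input of stage 2, R3 + R4 = 54.50 Ω.
Effective lower resistance at A: R2 ‖ 54.50 = 9.632 Ω.
V_A = 47.7 × 9.632/(25.0 + 9.632) = 13.27 mV.
V_B = V_A × 0.1853 = 2.459 mV.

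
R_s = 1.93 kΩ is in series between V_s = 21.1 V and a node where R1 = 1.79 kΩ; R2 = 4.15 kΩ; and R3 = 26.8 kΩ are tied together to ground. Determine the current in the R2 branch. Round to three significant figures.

Combine the parallel branches: R_p = (1/1.79 + 1/4.15 + 1/26.8)⁻¹ = 1.195 kΩ.
Node voltage V_A = V_s · R_p/(R_s + R_p) = 21.1 × 0.3824 = 8.068 V.
I(R2) = V_A / R2 = 8.068/4.15 = 1.944 mA.
(Check via current divider: I_total = 6.752 mA; share G_k/ΣG = 0.2879 → same result.)

I ≈ 1.94 mA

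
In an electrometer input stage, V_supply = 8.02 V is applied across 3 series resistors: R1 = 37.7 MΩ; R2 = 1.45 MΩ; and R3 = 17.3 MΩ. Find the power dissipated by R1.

P ≈ 0.761 µW

ΣR = 56.45 MΩ → I = 8.02/56.45 = 0.1421 µA.
P(R1) = I²·R1 = (0.1421)² × 37.7 = 0.7610 µW.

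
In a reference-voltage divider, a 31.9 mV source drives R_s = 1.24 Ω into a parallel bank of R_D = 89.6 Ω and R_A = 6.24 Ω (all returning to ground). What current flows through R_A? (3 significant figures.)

I ≈ 4.22 mA

Equivalent of the parallel group: R_p = 5.834 Ω.
V_A by voltage divider: V_A = 31.9 × 5.834/(1.24 + 5.834) = 26.31 mV.
Branch current I = V_A/R_A = 26.31/6.24 = 4.216 mA.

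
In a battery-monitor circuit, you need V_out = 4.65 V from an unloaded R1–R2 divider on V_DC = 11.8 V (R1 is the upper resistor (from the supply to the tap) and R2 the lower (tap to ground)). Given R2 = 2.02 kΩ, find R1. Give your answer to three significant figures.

R1 ≈ 3.11 kΩ

The divider ratio is R2/(R1+R2) = 4.65/11.8 = 0.3941.
So R1 = R2 · (V_DC/V_out − 1) = 2.02 × (11.8/4.65 − 1) = 2.02 × 1.538 = 3.106 kΩ.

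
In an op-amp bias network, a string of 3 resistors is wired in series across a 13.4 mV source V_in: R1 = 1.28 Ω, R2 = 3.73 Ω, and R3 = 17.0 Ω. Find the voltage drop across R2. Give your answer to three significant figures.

V ≈ 2.27 mV

Total series resistance ΣR = 1.28 + 3.73 + 17.0 = 22.01 Ω.
Voltage divider: V = V_in · (3.730 / 22.01) = 13.4 × 0.1695 = 2.271 mV.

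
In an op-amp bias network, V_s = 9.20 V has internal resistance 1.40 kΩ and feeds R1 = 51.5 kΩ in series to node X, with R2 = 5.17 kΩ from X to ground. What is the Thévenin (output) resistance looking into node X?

R_th ≈ 4.71 kΩ

R1' = 1.40 + 51.5 = 52.90 kΩ (source resistance + R1).
Looking into X with the source shorted: R_th = R1'·R2/(R1'+R2) = 52.90 × 5.17/58.07 = 4.710 kΩ.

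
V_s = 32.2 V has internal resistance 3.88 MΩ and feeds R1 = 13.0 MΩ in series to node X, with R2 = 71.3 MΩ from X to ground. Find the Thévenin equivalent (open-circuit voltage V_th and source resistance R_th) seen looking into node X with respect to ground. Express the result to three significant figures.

V_th ≈ 26.0 V, R_th ≈ 13.6 MΩ

R1' = 3.88 + 13.0 = 16.88 MΩ (source resistance + R1).
Open-circuit (no load on X): V_th = V_s · R2/(R1' + R2) = 32.2 × 71.3/(16.88 + 71.3) = 26.04 V.
Zeroing V_s shorts the top of R1' to ground, so R_th = R1' ‖ R2 = 13.65 MΩ.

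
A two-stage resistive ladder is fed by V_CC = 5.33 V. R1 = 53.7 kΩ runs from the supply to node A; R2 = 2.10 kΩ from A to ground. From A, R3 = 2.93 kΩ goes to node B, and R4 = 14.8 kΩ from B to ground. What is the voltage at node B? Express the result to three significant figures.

Looking into the second stage from A: R3 + R4 = 17.73 kΩ appears in parallel with R2.
R2 ‖ (R3+R4) = 1.878 kΩ.
V_A = 5.33 × 1.878/(53.7 + 1.878) = 0.1801 V.
Stage 2 is unloaded, so V_B = V_A · R4/(R3+R4) = 0.1801 × 14.8/17.73 = 0.1503 V.

V_B ≈ 0.150 V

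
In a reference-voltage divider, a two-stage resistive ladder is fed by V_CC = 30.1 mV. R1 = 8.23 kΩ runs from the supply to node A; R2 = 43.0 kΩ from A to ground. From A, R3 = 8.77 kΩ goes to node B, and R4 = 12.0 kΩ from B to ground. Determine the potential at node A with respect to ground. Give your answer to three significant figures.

Looking into the second stage from A: R3 + R4 = 20.77 kΩ appears in parallel with R2.
Effective lower resistance at A: R2 ‖ 20.77 = 14.01 kΩ.
First divider: V_A = V_CC · 14.01/(8.23 + 14.01) = 18.96 mV.

V_A ≈ 19.0 mV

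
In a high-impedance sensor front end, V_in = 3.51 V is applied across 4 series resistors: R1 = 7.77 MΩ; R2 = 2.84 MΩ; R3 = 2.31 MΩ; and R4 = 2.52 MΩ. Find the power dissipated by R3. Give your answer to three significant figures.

ΣR = 15.44 MΩ → I = 3.51/15.44 = 0.2273 µA.
P = I²R = 0.05168 × 2.31 = 0.1194 µW.

P ≈ 0.119 µW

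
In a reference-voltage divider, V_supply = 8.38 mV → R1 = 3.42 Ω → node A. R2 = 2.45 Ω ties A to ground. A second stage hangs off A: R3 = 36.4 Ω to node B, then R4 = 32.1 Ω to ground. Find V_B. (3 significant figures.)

V_B ≈ 1.61 mV

Looking into the second stage from A: R3 + R4 = 68.50 Ω appears in parallel with R2.
R2 ‖ (R3+R4) = 2.365 Ω.
So V_A = 8.38 × 0.4089 = 3.426 mV.
Then the unloaded second divider: V_B = V_A × R4/(R3+R4) = 3.426 × 0.4686 = 1.606 mV.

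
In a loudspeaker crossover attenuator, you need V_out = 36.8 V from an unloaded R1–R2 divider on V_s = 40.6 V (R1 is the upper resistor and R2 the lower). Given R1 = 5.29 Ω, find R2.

Required fraction k = V_out/V_s = 0.9064.
So R2 = R1 · V_out/(V_s − V_out) = 5.29 × 36.8/(40.6 − 36.8) = 5.29 × 9.684 = 51.23 Ω.

R2 ≈ 51.2 Ω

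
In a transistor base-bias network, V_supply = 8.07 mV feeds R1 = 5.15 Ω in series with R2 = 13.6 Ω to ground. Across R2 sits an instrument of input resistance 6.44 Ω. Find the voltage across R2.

V_out ≈ 3.70 mV

First combine the lower leg with the load: R2 ‖ R_L = 4.370 Ω.
Voltage divider with the loaded lower leg: V_out = 8.07 × 4.370/(5.15 + 4.370) = 8.07 × 0.4591 = 3.705 mV.
(Unloaded it would be 5.85 mV; the load pulls it down.)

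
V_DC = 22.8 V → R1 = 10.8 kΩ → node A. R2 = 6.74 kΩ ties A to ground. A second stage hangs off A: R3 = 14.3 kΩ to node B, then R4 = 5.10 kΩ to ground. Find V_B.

Node A sees R2 in parallel with the series input of stage 2, R3 + R4 = 19.40 kΩ.
R2 ‖ (R3+R4) = 5.002 kΩ.
First divider: V_A = V_DC · 5.002/(10.8 + 5.002) = 7.217 V.
V_B = V_A × 0.2629 = 1.897 V.

V_B ≈ 1.90 V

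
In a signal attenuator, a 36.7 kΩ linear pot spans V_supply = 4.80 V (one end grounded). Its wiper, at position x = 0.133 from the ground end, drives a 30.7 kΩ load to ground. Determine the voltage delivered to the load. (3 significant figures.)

The pot divides into 31.82 kΩ above the wiper and 4.881 kΩ below.
R_L loads the lower segment: effective lower R = 4.211 kΩ.
Then V_out = V_supply · 4.211/(31.82 + 4.211) = 0.5611 V.

V_out ≈ 0.561 V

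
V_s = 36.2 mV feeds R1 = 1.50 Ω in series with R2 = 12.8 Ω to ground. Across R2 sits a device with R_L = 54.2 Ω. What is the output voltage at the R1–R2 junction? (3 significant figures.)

V_out ≈ 31.6 mV

The load sits in parallel with R2, giving an effective lower resistance R2' = R2·R_L/(R2+R_L) = 10.35 Ω.
Voltage divider with the loaded lower leg: V_out = 36.2 × 10.35/(1.50 + 10.35) = 36.2 × 0.8735 = 31.62 mV.
(Unloaded it would be 32.4 mV; the load pulls it down.)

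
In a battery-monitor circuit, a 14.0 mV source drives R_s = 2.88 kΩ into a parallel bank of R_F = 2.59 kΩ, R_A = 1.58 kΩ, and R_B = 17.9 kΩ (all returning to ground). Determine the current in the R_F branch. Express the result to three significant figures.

Combine the parallel branches: R_p = (1/2.59 + 1/1.58 + 1/17.9)⁻¹ = 0.9303 kΩ.
V_A by voltage divider: V_A = 14.0 × 0.9303/(2.88 + 0.9303) = 3.418 mV.
Branch current I = V_A/R_F = 3.418/2.59 = 1.320 µA.

I ≈ 1.32 µA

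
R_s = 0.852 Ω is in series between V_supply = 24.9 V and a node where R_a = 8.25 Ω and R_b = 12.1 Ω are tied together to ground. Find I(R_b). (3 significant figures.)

Parallel bank: R_p = 1/(1/8.25 + 1/12.1) = 4.905 Ω.
V_A by voltage divider: V_A = 24.9 × 4.905/(0.852 + 4.905) = 21.22 V.
I(R_b) = V_A / R_b = 21.22/12.1 = 1.753 A.

I ≈ 1.75 A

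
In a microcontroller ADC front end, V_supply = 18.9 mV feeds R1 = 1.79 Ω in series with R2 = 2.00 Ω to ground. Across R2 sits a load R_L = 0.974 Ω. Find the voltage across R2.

The load sits in parallel with R2, giving an effective lower resistance R2' = R2·R_L/(R2+R_L) = 0.6550 Ω.
Then V_out = V_supply · R2'/(R1 + R2') = 18.9 × 0.6550/2.445 = 5.063 mV.

V_out ≈ 5.06 mV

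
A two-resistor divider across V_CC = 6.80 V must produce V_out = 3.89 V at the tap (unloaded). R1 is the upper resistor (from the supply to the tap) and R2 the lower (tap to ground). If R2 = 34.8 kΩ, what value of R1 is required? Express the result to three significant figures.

V_out/V_CC = R2/(R1+R2) = 0.5721.
Rearranging, R1 = R2·(1−k)/k = 34.8 × 0.7481 = 26.03 kΩ.

R1 ≈ 26.0 kΩ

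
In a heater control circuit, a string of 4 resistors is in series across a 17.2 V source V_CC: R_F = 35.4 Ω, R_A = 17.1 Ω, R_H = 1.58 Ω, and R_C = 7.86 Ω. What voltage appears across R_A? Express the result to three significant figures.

Total series resistance ΣR = 35.4 + 17.1 + 1.58 + 7.86 = 61.94 Ω.
By the voltage-divider rule, V = 17.2 × 17.10/61.94 = 4.748 V.

V ≈ 4.75 V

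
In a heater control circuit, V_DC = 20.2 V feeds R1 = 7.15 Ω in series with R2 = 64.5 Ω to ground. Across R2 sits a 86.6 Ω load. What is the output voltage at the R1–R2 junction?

V_out ≈ 16.9 V

First combine the lower leg with the load: R2 ‖ R_L = 36.97 Ω.
Then V_out = V_DC · R2'/(R1 + R2') = 20.2 × 36.97/44.12 = 16.93 V.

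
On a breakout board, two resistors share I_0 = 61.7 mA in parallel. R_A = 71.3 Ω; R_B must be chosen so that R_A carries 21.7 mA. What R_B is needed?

R_B ≈ 38.7 Ω

The fraction through R_A equals R_B/(R_A+R_B).
With f = 0.3517, R_B = R_A · f/(1−f) = 71.3 × 0.5425 = 38.68 Ω.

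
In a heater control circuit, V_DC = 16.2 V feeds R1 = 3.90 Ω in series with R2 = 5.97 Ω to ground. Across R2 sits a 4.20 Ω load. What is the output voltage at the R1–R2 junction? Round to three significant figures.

The load sits in parallel with R2, giving an effective lower resistance R2' = R2·R_L/(R2+R_L) = 2.465 Ω.
Now apply the divider: V_out = 16.2 × 0.3873 = 6.275 V.

V_out ≈ 6.27 V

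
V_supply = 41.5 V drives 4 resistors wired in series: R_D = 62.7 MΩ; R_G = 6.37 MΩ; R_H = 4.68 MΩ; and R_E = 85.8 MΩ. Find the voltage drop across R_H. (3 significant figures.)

Series total: ΣR = 62.7 + 6.37 + 4.68 + 85.8 = 159.6 MΩ.
Voltage divider: V = V_supply · (4.680 / 159.6) = 41.5 × 0.02933 = 1.217 V.

V ≈ 1.22 V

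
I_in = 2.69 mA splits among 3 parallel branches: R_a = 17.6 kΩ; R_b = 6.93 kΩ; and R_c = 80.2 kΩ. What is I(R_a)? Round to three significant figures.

Conductances: ΣG = 1/17.6 + 1/6.93 + 1/80.2 = 0.2136 (1/kΩ).
Current divider: I(R_a) = I_in · G_k/ΣG = 2.69 × (0.05682/0.2136) = 2.69 × 0.2660 = 0.7156 mA.

I ≈ 0.716 mA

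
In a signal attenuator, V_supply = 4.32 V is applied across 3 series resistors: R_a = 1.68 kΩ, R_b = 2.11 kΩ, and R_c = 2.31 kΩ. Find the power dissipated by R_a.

The common current is I = 4.32/6.100 = 0.7082 mA.
V(R_a) = I·R = 1.190 V; P = V·I = 1.190 × 0.7082 = 0.8426 mW.

P ≈ 0.843 mW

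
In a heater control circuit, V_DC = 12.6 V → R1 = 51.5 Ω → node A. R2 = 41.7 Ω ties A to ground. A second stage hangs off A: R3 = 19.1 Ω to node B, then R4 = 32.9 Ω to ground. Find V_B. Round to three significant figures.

The second stage (R3 + R4 = 52.00 Ω) loads node A in parallel with R2.
R2 ‖ (R3+R4) = 23.14 Ω.
First divider: V_A = V_DC · 23.14/(51.5 + 23.14) = 3.906 V.
Then the unloaded second divider: V_B = V_A × R4/(R3+R4) = 3.906 × 0.6327 = 2.472 V.

V_B ≈ 2.47 V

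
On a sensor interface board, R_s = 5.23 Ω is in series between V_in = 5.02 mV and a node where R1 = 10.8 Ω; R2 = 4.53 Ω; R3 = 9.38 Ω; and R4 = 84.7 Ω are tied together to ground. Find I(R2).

Equivalent of the parallel group: R_p = 2.316 Ω.
V_A = 5.02 × 2.316/7.546 = 1.541 mV.
I(R2) = V_A / R2 = 1.541/4.53 = 0.3401 mA.

I ≈ 0.340 mA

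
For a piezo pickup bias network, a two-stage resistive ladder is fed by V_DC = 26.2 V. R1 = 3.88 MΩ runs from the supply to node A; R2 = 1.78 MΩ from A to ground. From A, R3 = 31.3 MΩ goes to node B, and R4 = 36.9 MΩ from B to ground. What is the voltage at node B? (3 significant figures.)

Looking into the second stage from A: R3 + R4 = 68.20 MΩ appears in parallel with R2.
R2 ‖ (R3+R4) = 1.735 MΩ.
First divider: V_A = V_DC · 1.735/(3.88 + 1.735) = 8.095 V.
Then the unloaded second divider: V_B = V_A × R4/(R3+R4) = 8.095 × 0.5411 = 4.380 V.

V_B ≈ 4.38 V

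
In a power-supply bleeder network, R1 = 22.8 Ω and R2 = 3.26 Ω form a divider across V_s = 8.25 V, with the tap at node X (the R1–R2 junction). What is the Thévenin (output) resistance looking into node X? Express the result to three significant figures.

R_th ≈ 2.85 Ω

Looking into X with the source shorted: R_th = R1·R2/(R1+R2) = 22.80 × 3.26/26.06 = 2.852 Ω.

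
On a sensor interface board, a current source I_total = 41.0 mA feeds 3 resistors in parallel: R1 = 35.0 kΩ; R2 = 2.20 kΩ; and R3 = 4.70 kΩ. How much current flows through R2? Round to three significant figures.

I ≈ 26.8 mA

ΣG = 1/35.0 + 1/2.20 + 1/4.70 = 0.6959.
Current divider: I(R2) = I_total · G_k/ΣG = 41.0 × (0.4545/0.6959) = 41.0 × 0.6532 = 26.78 mA.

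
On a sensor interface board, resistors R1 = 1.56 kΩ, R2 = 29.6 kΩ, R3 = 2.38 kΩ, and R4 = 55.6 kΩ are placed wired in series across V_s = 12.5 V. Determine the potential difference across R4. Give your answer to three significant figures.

V ≈ 7.80 V

Total series resistance ΣR = 1.56 + 29.6 + 2.38 + 55.6 = 89.14 kΩ.
By the voltage-divider rule, V = 12.5 × 55.60/89.14 = 7.797 V.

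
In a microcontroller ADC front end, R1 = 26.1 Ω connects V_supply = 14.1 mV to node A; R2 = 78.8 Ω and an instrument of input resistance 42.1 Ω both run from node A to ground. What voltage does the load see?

The load sits in parallel with R2, giving an effective lower resistance R2' = R2·R_L/(R2+R_L) = 27.44 Ω.
Then V_out = V_supply · R2'/(R1 + R2') = 14.1 × 27.44/53.54 = 7.226 mV.

V_out ≈ 7.23 mV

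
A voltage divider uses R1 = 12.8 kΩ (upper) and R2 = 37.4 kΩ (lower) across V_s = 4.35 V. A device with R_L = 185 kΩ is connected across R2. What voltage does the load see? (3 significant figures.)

The load sits in parallel with R2, giving an effective lower resistance R2' = R2·R_L/(R2+R_L) = 31.11 kΩ.
Then V_out = V_s · R2'/(R1 + R2') = 4.35 × 31.11/43.91 = 3.082 V.

V_out ≈ 3.08 V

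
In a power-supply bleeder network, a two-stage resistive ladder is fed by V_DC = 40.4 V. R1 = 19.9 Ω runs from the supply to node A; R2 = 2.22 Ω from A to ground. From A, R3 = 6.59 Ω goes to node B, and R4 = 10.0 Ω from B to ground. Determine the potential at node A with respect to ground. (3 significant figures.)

Looking into the second stage from A: R3 + R4 = 16.59 Ω appears in parallel with R2.
R2 ‖ (R3+R4) = 1.958 Ω.
V_A = 40.4 × 1.958/(19.9 + 1.958) = 3.619 V.

V_A ≈ 3.62 V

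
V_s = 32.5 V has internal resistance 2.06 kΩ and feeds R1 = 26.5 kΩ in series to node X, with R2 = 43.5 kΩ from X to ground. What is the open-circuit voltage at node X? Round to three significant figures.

R1' = 2.06 + 26.5 = 28.56 kΩ (source resistance + R1).
Open-circuit (no load on X): V_th = V_s · R2/(R1' + R2) = 32.5 × 43.5/(28.56 + 43.5) = 19.62 V.

V_th ≈ 19.6 V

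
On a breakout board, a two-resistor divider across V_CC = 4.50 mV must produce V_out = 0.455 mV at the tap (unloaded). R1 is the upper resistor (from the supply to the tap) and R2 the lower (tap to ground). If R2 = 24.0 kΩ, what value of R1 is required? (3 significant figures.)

The divider ratio is R2/(R1+R2) = 0.455/4.50 = 0.1011.
R1 = R2·(1/k − 1) = 24.0 × 8.890 = 213.4 kΩ.

R1 ≈ 213 kΩ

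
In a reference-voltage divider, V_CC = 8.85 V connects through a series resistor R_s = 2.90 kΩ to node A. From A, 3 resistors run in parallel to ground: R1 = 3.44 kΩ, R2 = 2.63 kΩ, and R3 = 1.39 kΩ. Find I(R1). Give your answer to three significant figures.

I ≈ 0.511 mA

Equivalent of the parallel group: R_p = 0.7192 kΩ.
Node voltage V_A = V_CC · R_p/(R_s + R_p) = 8.85 × 0.1987 = 1.759 V.
Branch current I = V_A/R1 = 1.759/3.44 = 0.5113 mA.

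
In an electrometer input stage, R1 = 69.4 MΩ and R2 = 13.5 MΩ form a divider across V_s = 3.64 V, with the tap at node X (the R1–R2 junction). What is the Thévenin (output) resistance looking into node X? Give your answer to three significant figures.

Zeroing V_s shorts the top of R1 to ground, so R_th = R1 ‖ R2 = 11.30 MΩ.

R_th ≈ 11.3 MΩ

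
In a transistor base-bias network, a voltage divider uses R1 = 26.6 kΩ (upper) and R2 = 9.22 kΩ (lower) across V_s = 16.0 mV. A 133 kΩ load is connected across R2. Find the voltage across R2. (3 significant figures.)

V_out ≈ 3.92 mV

First combine the lower leg with the load: R2 ‖ R_L = 8.622 kΩ.
Now apply the divider: V_out = 16.0 × 0.2448 = 3.917 mV.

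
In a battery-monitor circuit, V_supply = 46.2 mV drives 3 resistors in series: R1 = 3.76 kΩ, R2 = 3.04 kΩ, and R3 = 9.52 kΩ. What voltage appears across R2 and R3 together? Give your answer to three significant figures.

V ≈ 35.6 mV

Series total: ΣR = 3.76 + 3.04 + 9.52 = 16.32 kΩ.
R_{R2..R3} = 3.04 + 9.52 = 12.56 kΩ.
Voltage divider: V = V_supply · (12.56 / 16.32) = 46.2 × 0.7696 = 35.56 mV.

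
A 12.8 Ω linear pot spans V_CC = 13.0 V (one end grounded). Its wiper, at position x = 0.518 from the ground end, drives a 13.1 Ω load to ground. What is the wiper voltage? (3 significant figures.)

Lower segment x·R_p = 6.630 Ω; upper segment (1−x)·R_p = 6.170 Ω.
Lower segment in parallel with the load: 6.630 ‖ 13.1 = 4.402 Ω.
Then V_out = V_CC · 4.402/(6.170 + 4.402) = 5.413 V.
(Unloaded: V_out = x·V_CC = 6.73 V.)

V_out ≈ 5.41 V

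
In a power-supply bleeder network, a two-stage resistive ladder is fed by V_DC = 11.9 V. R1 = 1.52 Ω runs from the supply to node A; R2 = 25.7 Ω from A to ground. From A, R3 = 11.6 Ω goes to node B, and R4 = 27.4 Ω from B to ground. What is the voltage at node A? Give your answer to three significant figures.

Looking into the second stage from A: R3 + R4 = 39.00 Ω appears in parallel with R2.
Effective lower resistance at A: R2 ‖ 39.00 = 15.49 Ω.
V_A = 11.9 × 15.49/(1.52 + 15.49) = 10.84 V.

V_A ≈ 10.8 V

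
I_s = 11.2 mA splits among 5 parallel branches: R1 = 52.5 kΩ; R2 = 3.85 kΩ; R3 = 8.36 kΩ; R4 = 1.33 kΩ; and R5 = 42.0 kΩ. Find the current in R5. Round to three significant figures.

I ≈ 0.227 mA

ΣG = 1/52.5 + 1/3.85 + 1/8.36 + 1/1.33 + 1/42.0 = 1.174.
By the current-divider rule, I = I_s · G_k/ΣG = 11.2 × 0.02028 = 0.2271 mA.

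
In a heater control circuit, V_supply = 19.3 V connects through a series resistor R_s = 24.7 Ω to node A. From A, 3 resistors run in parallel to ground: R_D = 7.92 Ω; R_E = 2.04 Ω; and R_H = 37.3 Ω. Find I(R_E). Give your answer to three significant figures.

Combine the parallel branches: R_p = (1/7.92 + 1/2.04 + 1/37.3)⁻¹ = 1.555 Ω.
V_A by voltage divider: V_A = 19.3 × 1.555/(24.7 + 1.555) = 1.143 V.
I(R_E) = V_A / R_E = 1.143/2.04 = 0.5602 A.
(Check via current divider: I_total = 0.7351 A; share G_k/ΣG = 0.7620 → same result.)

I ≈ 0.560 A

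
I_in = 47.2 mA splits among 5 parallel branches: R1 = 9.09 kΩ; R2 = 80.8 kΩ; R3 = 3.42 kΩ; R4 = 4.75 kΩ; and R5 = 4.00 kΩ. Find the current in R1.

I ≈ 5.93 mA

Total conductance ΣG = 1/9.09 + 1/80.8 + 1/3.42 + 1/4.75 + 1/4.00 = 0.8753 (units of 1/kΩ).
R1 takes the fraction G_k/ΣG = 0.1100/0.8753 = 0.1257, so I = 47.2 × 0.1257 = 5.932 mA.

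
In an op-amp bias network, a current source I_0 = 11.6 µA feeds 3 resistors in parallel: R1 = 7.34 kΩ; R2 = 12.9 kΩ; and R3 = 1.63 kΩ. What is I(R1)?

I ≈ 1.91 µA

Total conductance ΣG = 1/7.34 + 1/12.9 + 1/1.63 = 0.8273 (units of 1/kΩ).
R1 takes the fraction G_k/ΣG = 0.1362/0.8273 = 0.1647, so I = 11.6 × 0.1647 = 1.910 µA.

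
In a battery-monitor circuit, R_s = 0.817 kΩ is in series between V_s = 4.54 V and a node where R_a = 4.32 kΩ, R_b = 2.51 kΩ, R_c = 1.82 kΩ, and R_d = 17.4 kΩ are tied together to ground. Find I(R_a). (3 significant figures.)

I ≈ 0.523 mA

Parallel bank: R_p = 1/(1/4.32 + 1/2.51 + 1/1.82 + 1/17.4) = 0.8085 kΩ.
V_A = 4.54 × 0.8085/1.626 = 2.258 V.
Branch current I = V_A/R_a = 2.258/4.32 = 0.5227 mA.
(Equivalently: I_total = 2.793 mA, then current-divider fraction G_k/ΣG = 0.1872.)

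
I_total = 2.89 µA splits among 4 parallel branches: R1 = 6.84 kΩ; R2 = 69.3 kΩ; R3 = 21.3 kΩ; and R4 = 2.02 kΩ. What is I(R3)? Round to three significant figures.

Conductances: ΣG = 1/6.84 + 1/69.3 + 1/21.3 + 1/2.02 = 0.7026 (1/kΩ).
R3 takes the fraction G_k/ΣG = 0.04695/0.7026 = 0.06682, so I = 2.89 × 0.06682 = 0.1931 µA.

I ≈ 0.193 µA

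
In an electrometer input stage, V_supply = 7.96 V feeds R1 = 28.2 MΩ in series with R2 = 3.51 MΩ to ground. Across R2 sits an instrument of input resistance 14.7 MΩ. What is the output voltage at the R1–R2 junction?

First combine the lower leg with the load: R2 ‖ R_L = 2.833 MΩ.
Then V_out = V_supply · R2'/(R1 + R2') = 7.96 × 2.833/31.03 = 0.7268 V.

V_out ≈ 0.727 V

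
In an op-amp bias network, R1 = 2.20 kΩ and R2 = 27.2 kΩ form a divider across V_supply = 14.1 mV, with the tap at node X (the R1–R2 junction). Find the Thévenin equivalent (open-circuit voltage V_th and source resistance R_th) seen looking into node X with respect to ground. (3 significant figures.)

V_th ≈ 13.0 mV, R_th ≈ 2.04 kΩ

Open-circuit (no load on X): V_th = V_supply · R2/(R1 + R2) = 14.1 × 27.2/(2.200 + 27.2) = 13.04 mV.
Looking into X with the source shorted: R_th = R1·R2/(R1+R2) = 2.200 × 27.2/29.40 = 2.035 kΩ.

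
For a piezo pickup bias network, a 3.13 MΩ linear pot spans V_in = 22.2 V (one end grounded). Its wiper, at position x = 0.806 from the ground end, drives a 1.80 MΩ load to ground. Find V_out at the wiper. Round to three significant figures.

The pot divides into 0.6072 MΩ above the wiper and 2.523 MΩ below.
(x·R_p) ‖ R_L = 1.050 MΩ.
Loaded-divider output: V_out = 22.2 × 0.6337 = 14.07 V.
(Unloaded: V_out = x·V_in = 17.9 V.)

V_out ≈ 14.1 V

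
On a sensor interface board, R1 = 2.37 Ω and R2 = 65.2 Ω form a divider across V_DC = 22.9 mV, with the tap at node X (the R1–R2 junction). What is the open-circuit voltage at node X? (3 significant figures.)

V_th is the unloaded tap voltage: V_DC · R2/(R1+R2) = 22.9 × 0.9649 = 22.10 mV.

V_th ≈ 22.1 mV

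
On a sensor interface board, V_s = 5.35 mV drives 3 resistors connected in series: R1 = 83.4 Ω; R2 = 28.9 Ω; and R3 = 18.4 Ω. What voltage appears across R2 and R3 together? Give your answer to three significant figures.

ΣR = 83.4 + 28.9 + 18.4 = 130.7 Ω.
R_{R2..R3} = 28.9 + 18.4 = 47.30 Ω.
Voltage divider: V = V_s · (47.30 / 130.7) = 5.35 × 0.3619 = 1.936 mV.

V ≈ 1.94 mV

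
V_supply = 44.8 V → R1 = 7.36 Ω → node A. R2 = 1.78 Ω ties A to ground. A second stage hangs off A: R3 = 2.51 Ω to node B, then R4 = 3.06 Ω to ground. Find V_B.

V_B ≈ 3.81 V

Node A sees R2 in parallel with the series input of stage 2, R3 + R4 = 5.570 Ω.
Effective lower resistance at A: R2 ‖ 5.570 = 1.349 Ω.
So V_A = 44.8 × 0.1549 = 6.939 V.
Stage 2 is unloaded, so V_B = V_A · R4/(R3+R4) = 6.939 × 3.06/5.570 = 3.812 V.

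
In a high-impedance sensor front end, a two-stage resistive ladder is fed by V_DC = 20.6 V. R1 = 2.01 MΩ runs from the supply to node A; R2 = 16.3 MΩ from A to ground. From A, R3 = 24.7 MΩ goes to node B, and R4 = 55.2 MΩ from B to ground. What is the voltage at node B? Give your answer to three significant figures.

The second stage (R3 + R4 = 79.90 MΩ) loads node A in parallel with R2.
R2 ‖ (R3+R4) = 13.54 MΩ.
V_A = 20.6 × 13.54/(2.01 + 13.54) = 17.94 V.
Then the unloaded second divider: V_B = V_A × R4/(R3+R4) = 17.94 × 0.6909 = 12.39 V.

V_B ≈ 12.4 V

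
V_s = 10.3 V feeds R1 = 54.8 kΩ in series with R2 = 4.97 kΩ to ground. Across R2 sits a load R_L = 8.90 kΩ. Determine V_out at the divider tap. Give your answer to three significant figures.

The load sits in parallel with R2, giving an effective lower resistance R2' = R2·R_L/(R2+R_L) = 3.189 kΩ.
Now apply the divider: V_out = 10.3 × 0.05500 = 0.5664 V.

V_out ≈ 0.566 V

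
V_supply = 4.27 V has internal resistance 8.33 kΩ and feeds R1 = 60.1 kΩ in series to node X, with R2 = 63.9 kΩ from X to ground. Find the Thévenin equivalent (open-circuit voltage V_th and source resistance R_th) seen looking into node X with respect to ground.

R1' = 8.33 + 60.1 = 68.43 kΩ (source resistance + R1).
Open-circuit (no load on X): V_th = V_supply · R2/(R1' + R2) = 4.27 × 63.9/(68.43 + 63.9) = 2.062 V.
Zeroing V_supply shorts the top of R1' to ground, so R_th = R1' ‖ R2 = 33.04 kΩ.

V_th ≈ 2.06 V, R_th ≈ 33.0 kΩ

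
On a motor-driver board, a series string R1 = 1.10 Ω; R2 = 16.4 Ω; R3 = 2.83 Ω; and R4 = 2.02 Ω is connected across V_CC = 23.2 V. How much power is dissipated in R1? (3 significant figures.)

The common current is I = 23.2/22.35 = 1.038 A.
P(R1) = I²·R1 = (1.038)² × 1.10 = 1.185 W.

P ≈ 1.19 W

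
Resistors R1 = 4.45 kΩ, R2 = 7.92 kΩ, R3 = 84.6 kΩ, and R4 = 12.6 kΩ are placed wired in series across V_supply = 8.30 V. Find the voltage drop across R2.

Total series resistance ΣR = 4.45 + 7.92 + 84.6 + 12.6 = 109.6 kΩ.
By the voltage-divider rule, V = 8.30 × 7.920/109.6 = 0.5999 V.

V ≈ 0.600 V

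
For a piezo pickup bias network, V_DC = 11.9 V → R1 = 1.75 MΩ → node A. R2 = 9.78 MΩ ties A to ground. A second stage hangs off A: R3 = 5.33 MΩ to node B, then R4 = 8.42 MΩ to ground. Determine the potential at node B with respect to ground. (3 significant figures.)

V_B ≈ 5.58 V

Node A sees R2 in parallel with the series input of stage 2, R3 + R4 = 13.75 MΩ.
Effective lower resistance at A: R2 ‖ 13.75 = 5.715 MΩ.
V_A = 11.9 × 5.715/(1.75 + 5.715) = 9.110 V.
V_B = V_A × 0.6124 = 5.579 V.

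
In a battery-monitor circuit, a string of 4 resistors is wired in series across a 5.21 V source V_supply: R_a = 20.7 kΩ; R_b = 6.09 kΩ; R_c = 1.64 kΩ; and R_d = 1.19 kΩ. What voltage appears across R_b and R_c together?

Total series resistance ΣR = 20.7 + 6.09 + 1.64 + 1.19 = 29.62 kΩ.
R_{R_b..R_c} = 6.09 + 1.64 = 7.730 kΩ.
Voltage divider: V = V_supply · (7.730 / 29.62) = 5.21 × 0.2610 = 1.360 V.

V ≈ 1.36 V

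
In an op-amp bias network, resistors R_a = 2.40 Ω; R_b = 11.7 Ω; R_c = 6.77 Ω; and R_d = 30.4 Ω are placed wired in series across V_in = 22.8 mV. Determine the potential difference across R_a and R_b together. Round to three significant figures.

Series total: ΣR = 2.40 + 11.7 + 6.77 + 30.4 = 51.27 Ω.
R_{R_a..R_b} = 2.40 + 11.7 = 14.10 Ω.
By the voltage-divider rule, V = 22.8 × 14.10/51.27 = 6.270 mV.

V ≈ 6.27 mV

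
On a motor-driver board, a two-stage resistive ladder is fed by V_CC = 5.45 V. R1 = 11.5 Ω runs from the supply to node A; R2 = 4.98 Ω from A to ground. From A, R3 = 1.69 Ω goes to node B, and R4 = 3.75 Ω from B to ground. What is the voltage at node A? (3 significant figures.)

Looking into the second stage from A: R3 + R4 = 5.440 Ω appears in parallel with R2.
R2 ‖ (R3+R4) = 2.600 Ω.
V_A = 5.45 × 2.600/(11.5 + 2.600) = 1.005 V.

V_A ≈ 1.00 V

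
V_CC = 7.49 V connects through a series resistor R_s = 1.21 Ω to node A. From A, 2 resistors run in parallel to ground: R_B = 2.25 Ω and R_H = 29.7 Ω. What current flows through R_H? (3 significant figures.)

I ≈ 0.160 A

Equivalent of the parallel group: R_p = 2.092 Ω.
V_A by voltage divider: V_A = 7.49 × 2.092/(1.21 + 2.092) = 4.745 V.
I(R_H) = V_A / R_H = 4.745/29.7 = 0.1598 A.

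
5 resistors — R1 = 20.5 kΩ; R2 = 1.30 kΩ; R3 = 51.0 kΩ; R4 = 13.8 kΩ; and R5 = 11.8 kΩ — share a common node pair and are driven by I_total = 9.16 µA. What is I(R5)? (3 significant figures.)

I ≈ 0.780 µA

Total conductance ΣG = 1/20.5 + 1/1.30 + 1/51.0 + 1/13.8 + 1/11.8 = 0.9948 (units of 1/kΩ).
Current divider: I(R5) = I_total · G_k/ΣG = 9.16 × (0.08475/0.9948) = 9.16 × 0.08519 = 0.7803 µA.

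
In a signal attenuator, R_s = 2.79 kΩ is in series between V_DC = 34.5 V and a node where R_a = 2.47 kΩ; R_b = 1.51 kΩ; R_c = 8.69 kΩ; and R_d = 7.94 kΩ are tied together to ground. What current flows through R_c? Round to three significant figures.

Parallel bank: R_p = 1/(1/2.47 + 1/1.51 + 1/8.69 + 1/7.94) = 0.7645 kΩ.
Node voltage V_A = V_DC · R_p/(R_s + R_p) = 34.5 × 0.2151 = 7.420 V.
I(R_c) = V_A / R_c = 7.420/8.69 = 0.8538 mA.

I ≈ 0.854 mA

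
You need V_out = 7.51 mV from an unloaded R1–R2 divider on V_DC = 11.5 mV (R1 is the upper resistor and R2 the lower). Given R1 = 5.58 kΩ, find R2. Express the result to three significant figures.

R2 ≈ 10.5 kΩ

V_out/V_DC = R2/(R1+R2) = 0.6530.
Rearranging, R2 = R1·k/(1−k) = 5.58 × 1.882 = 10.50 kΩ.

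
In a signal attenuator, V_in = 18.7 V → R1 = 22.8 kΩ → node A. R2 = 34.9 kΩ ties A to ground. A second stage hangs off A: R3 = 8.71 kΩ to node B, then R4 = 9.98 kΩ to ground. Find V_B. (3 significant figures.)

V_B ≈ 3.48 V

The second stage (R3 + R4 = 18.69 kΩ) loads node A in parallel with R2.
Effective lower resistance at A: R2 ‖ 18.69 = 12.17 kΩ.
So V_A = 18.7 × 0.3480 = 6.508 V.
Then the unloaded second divider: V_B = V_A × R4/(R3+R4) = 6.508 × 0.5340 = 3.475 V.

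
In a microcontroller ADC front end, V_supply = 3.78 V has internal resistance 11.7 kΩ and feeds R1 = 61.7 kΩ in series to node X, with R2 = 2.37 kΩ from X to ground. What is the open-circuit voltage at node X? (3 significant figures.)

R1' = 11.7 + 61.7 = 73.40 kΩ (source resistance + R1).
V_th is the unloaded tap voltage: V_supply · R2/(R1'+R2) = 3.78 × 0.03128 = 0.1182 V.

V_th ≈ 0.118 V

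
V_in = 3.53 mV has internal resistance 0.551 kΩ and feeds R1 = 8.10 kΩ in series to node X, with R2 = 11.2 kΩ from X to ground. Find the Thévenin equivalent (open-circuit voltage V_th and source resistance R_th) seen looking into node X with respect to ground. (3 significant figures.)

V_th ≈ 1.99 mV, R_th ≈ 4.88 kΩ

R1' = 0.551 + 8.10 = 8.651 kΩ (source resistance + R1).
With X open, the divider is unloaded: V_th = 3.53 × 11.2/19.85 = 1.992 mV.
Zeroing V_in shorts the top of R1' to ground, so R_th = R1' ‖ R2 = 4.881 kΩ.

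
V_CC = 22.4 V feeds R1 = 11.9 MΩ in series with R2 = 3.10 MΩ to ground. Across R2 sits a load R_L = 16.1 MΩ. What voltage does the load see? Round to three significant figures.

V_out ≈ 4.02 V

R2 ‖ R_L = (3.10 × 16.1)/(3.10 + 16.1) = 2.599 MΩ.
Voltage divider with the loaded lower leg: V_out = 22.4 × 2.599/(11.9 + 2.599) = 22.4 × 0.1793 = 4.016 V.
(Unloaded it would be 4.63 V; the load pulls it down.)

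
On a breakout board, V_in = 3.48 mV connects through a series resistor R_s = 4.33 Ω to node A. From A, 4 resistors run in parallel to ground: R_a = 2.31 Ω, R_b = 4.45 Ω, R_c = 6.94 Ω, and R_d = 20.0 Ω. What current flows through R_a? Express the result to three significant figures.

Combine the parallel branches: R_p = (1/2.31 + 1/4.45 + 1/6.94 + 1/20.0)⁻¹ = 1.174 Ω.
V_A by voltage divider: V_A = 3.48 × 1.174/(4.33 + 1.174) = 0.7423 mV.
Branch current I = V_A/R_a = 0.7423/2.31 = 0.3214 mA.
(Equivalently: I_total = 0.6323 mA, then current-divider fraction G_k/ΣG = 0.5083.)

I ≈ 0.321 mA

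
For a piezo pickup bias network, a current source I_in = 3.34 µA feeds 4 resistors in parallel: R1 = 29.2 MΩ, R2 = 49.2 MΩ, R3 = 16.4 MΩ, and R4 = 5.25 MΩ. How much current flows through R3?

Total conductance ΣG = 1/29.2 + 1/49.2 + 1/16.4 + 1/5.25 = 0.3060 (units of 1/MΩ).
Current divider: I(R3) = I_in · G_k/ΣG = 3.34 × (0.06098/0.3060) = 3.34 × 0.1993 = 0.6655 µA.

I ≈ 0.665 µA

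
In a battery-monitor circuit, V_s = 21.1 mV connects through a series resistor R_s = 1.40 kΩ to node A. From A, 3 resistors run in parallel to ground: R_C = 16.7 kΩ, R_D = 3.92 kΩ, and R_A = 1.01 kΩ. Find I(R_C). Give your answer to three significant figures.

I ≈ 0.447 µA

Parallel bank: R_p = 1/(1/16.7 + 1/3.92 + 1/1.01) = 0.7662 kΩ.
V_A = 21.1 × 0.7662/2.166 = 7.463 mV.
I(R_C) = V_A / R_C = 7.463/16.7 = 0.4469 µA.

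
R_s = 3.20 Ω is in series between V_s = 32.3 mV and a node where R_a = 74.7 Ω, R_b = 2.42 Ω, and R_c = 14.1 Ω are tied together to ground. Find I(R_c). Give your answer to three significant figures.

I ≈ 0.884 mA

Parallel bank: R_p = 1/(1/74.7 + 1/2.42 + 1/14.1) = 2.010 Ω.
V_A = 32.3 × 2.010/5.210 = 12.46 mV.
Branch current I = V_A/R_c = 12.46/14.1 = 0.8838 mA.
(Equivalently: I_total = 6.200 mA, then current-divider fraction G_k/ΣG = 0.1425.)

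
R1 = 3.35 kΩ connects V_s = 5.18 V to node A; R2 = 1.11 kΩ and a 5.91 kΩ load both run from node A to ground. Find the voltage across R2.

First combine the lower leg with the load: R2 ‖ R_L = 0.9345 kΩ.
Then V_out = V_s · R2'/(R1 + R2') = 5.18 × 0.9345/4.284 = 1.130 V.

V_out ≈ 1.13 V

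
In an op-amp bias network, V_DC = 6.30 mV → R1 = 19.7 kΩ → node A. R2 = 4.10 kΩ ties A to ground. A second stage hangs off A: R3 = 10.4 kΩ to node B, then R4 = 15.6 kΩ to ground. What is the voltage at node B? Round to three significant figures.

Looking into the second stage from A: R3 + R4 = 26.00 kΩ appears in parallel with R2.
R2 ‖ (R3+R4) = 3.542 kΩ.
So V_A = 6.30 × 0.1524 = 0.9600 mV.
Then the unloaded second divider: V_B = V_A × R4/(R3+R4) = 0.9600 × 0.6000 = 0.5760 mV.

V_B ≈ 0.576 mV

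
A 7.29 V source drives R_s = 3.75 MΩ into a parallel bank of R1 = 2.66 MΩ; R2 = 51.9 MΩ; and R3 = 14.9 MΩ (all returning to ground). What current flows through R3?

I ≈ 0.179 µA

Parallel bank: R_p = 1/(1/2.66 + 1/51.9 + 1/14.9) = 2.163 MΩ.
V_A = 7.29 × 2.163/5.913 = 2.667 V.
Branch current I = V_A/R3 = 2.667/14.9 = 0.1790 µA.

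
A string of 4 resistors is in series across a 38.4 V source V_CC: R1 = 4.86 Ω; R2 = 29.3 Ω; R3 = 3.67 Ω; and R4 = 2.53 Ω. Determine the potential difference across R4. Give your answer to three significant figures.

V ≈ 2.41 V

ΣR = 4.86 + 29.3 + 3.67 + 2.53 = 40.36 Ω.
V = V_CC · R/ΣR = 38.4 × 0.06269 = 2.407 V.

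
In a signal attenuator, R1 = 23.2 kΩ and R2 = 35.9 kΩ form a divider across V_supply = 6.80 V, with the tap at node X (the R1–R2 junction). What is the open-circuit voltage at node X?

V_th ≈ 4.13 V

With X open, the divider is unloaded: V_th = 6.80 × 35.9/59.10 = 4.131 V.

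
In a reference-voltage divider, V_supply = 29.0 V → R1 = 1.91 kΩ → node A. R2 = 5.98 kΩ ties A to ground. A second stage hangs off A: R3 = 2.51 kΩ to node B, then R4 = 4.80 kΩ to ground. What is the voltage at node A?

V_A ≈ 18.3 V

Node A sees R2 in parallel with the series input of stage 2, R3 + R4 = 7.310 kΩ.
R2 ‖ (R3+R4) = 3.289 kΩ.
V_A = 29.0 × 3.289/(1.91 + 3.289) = 18.35 V.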